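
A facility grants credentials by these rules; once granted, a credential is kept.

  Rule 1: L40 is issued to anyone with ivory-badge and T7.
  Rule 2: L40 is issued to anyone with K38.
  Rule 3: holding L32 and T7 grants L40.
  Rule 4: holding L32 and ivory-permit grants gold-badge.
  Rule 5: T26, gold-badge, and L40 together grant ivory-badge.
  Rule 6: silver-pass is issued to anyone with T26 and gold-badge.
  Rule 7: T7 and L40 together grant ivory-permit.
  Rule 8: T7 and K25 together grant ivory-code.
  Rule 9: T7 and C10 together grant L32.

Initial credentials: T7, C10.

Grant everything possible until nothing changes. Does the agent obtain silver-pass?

silver-pass would need T26 and gold-badge (Rule 6), but T26 is never granted.

No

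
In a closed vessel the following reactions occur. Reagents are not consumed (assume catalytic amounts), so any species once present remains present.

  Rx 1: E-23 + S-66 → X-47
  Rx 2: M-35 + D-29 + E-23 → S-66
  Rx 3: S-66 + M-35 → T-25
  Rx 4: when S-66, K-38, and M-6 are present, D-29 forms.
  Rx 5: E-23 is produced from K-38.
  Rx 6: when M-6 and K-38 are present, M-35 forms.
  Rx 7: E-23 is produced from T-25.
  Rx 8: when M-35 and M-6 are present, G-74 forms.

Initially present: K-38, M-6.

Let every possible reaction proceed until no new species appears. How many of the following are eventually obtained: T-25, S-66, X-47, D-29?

0

T-25 would need S-66 and M-35 (Rx 3), but S-66 never forms.
S-66 would need M-35, D-29, and E-23 (Rx 2), but D-29 never forms.
X-47 would need E-23 and S-66 (Rx 1), but S-66 never forms.
D-29 would need S-66, K-38, and M-6 (Rx 4), but S-66 never forms.
None of the 4 are reached.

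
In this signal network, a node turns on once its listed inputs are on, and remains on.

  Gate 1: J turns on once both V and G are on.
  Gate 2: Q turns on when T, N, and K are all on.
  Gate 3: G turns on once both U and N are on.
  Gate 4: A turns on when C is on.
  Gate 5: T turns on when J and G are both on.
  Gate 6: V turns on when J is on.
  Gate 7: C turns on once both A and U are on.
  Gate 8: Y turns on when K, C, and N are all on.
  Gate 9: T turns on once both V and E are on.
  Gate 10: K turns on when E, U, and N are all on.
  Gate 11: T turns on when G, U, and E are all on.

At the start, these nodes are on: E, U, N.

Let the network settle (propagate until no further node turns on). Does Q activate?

U and N are on, so G turns on (Gate 3).
Gate 10: E, U, and N on → K on.
Gate 11: G, U, and E on → T on.
T, N, and K are on, so Q turns on (Gate 2).

Yes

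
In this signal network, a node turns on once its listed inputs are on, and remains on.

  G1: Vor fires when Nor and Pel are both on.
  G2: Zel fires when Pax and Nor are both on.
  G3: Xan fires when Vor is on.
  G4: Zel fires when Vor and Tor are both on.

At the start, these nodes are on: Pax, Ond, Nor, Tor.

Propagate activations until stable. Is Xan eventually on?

No

Xan would need Vor (G3), but Vor never turns on.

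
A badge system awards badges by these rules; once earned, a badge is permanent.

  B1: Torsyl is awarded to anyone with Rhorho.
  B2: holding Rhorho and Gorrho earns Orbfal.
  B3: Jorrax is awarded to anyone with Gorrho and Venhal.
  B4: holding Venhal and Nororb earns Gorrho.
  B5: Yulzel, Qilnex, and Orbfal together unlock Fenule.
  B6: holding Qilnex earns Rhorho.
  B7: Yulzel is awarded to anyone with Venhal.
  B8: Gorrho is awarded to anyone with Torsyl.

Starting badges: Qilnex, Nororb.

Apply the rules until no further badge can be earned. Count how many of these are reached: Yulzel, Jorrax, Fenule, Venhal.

Yulzel would need Venhal (B7), but Venhal is never earned.
Jorrax would need Gorrho and Venhal (B3), but Venhal is never earned.
Fenule would need Yulzel, Qilnex, and Orbfal (B5), but Yulzel is never earned.
No rule produces Venhal, and it is not given.
None of the 4 are reached.

0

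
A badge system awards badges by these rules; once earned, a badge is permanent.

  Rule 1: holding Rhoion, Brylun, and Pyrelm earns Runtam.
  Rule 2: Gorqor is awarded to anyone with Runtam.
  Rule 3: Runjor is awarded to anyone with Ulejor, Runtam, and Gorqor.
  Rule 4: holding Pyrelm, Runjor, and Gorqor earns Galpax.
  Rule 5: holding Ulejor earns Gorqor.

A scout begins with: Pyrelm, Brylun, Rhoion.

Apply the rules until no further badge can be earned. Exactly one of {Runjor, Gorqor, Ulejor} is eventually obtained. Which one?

Gorqor

With Rhoion, Brylun, and Pyrelm, Runtam is earned (Rule 1).
With Runtam, Gorqor is earned (Rule 2).
No rule produces Ulejor, and it is not given. Runjor would need Ulejor, Runtam, and Gorqor (Rule 3), but Ulejor is never earned.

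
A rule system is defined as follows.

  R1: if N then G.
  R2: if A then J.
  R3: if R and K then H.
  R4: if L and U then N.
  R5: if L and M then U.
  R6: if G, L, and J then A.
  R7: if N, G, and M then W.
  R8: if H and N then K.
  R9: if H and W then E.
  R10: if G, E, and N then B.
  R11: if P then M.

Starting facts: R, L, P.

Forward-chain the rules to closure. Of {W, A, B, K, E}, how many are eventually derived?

1

From P, R11 gives M.
From L and M, R5 gives U.
From L and U, R4 gives N.
N holds, so G follows (R1).
From N, G, and M, R7 gives W.
W: reached.
A would need G, L, and J (R6), but J is never established.
B would need G, E, and N (R10), but E is never established.
K would need H and N (R8), but H is never established.
E would need H and W (R9), but H is never established.
Reached: W — 1 of the 5.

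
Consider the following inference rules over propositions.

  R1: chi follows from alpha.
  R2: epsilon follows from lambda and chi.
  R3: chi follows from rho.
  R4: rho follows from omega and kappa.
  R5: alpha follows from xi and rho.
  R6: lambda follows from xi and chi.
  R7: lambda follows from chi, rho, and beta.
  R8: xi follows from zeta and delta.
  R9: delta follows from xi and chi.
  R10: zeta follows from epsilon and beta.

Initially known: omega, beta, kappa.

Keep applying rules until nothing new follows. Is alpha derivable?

No

alpha would need xi and rho (R5), but xi is never established.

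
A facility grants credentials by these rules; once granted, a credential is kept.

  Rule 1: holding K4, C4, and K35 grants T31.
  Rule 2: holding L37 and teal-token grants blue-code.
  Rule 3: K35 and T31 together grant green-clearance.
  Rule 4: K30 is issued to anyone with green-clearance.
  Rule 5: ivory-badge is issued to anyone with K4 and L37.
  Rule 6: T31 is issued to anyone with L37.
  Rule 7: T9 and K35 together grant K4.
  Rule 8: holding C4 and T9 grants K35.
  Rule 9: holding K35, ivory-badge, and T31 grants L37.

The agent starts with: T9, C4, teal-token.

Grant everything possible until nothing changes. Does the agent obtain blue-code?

blue-code would need L37 and teal-token (Rule 2), but L37 is never granted.

No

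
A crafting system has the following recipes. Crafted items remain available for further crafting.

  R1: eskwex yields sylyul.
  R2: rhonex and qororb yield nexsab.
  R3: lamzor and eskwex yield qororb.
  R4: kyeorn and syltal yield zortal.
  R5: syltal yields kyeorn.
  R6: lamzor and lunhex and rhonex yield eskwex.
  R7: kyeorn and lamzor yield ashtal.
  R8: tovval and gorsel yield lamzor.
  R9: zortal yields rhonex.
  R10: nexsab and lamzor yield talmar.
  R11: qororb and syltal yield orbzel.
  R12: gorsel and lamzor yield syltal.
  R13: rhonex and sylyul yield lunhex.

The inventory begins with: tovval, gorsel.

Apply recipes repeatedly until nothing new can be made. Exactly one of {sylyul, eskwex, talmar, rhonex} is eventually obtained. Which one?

rhonex

tovval and gorsel → lamzor (R8).
Using R12, gorsel and lamzor make syltal.
Using R5, syltal makes kyeorn.
kyeorn and syltal → zortal (R4).
zortal → rhonex (R9).
sylyul would need eskwex (R1), but eskwex is never obtained. talmar would need nexsab and lamzor (R10), but nexsab is never obtained. eskwex would need lamzor, lunhex, and rhonex (R6), but lunhex is never obtained.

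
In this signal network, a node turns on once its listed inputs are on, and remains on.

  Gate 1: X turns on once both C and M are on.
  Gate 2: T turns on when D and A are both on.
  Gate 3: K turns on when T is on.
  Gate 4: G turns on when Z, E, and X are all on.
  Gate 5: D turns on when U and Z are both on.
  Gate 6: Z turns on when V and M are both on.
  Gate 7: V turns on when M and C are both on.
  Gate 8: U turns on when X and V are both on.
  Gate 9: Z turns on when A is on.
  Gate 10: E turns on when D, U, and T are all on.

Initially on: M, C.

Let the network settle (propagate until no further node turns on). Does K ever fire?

No

K would need T (Gate 3), but T never turns on.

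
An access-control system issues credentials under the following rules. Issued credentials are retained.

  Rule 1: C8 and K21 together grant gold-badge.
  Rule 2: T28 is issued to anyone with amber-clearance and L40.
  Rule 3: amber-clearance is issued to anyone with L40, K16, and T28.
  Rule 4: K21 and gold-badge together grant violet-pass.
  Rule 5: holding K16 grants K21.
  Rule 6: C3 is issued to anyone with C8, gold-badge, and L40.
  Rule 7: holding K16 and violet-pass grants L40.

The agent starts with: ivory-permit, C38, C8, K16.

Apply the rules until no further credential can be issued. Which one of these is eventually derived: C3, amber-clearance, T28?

C3

Holding K16 grants K21 (Rule 5).
Holding C8 and K21 grants gold-badge (Rule 1).
Holding K21 and gold-badge grants violet-pass (Rule 4).
Holding K16 and violet-pass grants L40 (Rule 7).
Holding C8, gold-badge, and L40 grants C3 (Rule 6).
T28 would need amber-clearance and L40 (Rule 2), but amber-clearance is never granted. amber-clearance would need L40, K16, and T28 (Rule 3), but T28 is never granted.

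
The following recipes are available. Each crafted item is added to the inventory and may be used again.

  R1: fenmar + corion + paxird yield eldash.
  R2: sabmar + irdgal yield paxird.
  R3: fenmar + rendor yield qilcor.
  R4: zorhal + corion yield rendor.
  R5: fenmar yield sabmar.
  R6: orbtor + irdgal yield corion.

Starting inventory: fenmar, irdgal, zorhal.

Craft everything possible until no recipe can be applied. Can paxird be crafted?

Yes

Using R5, fenmar makes sabmar.
sabmar + irdgal → paxird (R2).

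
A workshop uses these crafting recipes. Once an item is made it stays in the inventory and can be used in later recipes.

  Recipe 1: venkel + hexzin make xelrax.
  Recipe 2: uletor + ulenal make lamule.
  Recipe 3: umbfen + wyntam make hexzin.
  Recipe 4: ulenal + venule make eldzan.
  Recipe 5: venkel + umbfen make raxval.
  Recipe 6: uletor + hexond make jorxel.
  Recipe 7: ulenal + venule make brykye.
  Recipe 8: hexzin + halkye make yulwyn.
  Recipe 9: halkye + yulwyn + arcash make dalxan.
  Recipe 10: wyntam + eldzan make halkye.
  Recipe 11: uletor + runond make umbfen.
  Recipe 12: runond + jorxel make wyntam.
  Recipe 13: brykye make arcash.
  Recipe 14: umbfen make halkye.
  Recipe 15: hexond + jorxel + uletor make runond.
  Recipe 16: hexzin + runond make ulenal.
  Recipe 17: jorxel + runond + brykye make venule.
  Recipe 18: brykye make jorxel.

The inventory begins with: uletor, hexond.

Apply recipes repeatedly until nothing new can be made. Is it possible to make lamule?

Yes

uletor + hexond → jorxel (Recipe 6).
Using Recipe 15, hexond, jorxel, and uletor make runond.
Using Recipe 12, runond and jorxel make wyntam.
uletor + runond → umbfen (Recipe 11).
Using Recipe 3, umbfen and wyntam make hexzin.
hexzin + runond → ulenal (Recipe 16).
uletor + ulenal → lamule (Recipe 2).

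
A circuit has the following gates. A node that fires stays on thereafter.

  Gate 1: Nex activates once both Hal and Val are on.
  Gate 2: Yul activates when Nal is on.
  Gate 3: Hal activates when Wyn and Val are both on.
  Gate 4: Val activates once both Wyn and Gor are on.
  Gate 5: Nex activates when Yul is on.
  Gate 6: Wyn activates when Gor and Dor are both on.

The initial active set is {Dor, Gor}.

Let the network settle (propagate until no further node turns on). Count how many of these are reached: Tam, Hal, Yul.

Gate 6: Gor and Dor on → Wyn on.
Wyn and Gor are on, so Val activates (Gate 4).
Wyn and Val are on, so Hal activates (Gate 3).
No rule produces Tam, and it is not given.
Hal: reached.
Yul would need Nal (Gate 2), but Nal never turns on.
Reached: Hal — 1 of the 3.

1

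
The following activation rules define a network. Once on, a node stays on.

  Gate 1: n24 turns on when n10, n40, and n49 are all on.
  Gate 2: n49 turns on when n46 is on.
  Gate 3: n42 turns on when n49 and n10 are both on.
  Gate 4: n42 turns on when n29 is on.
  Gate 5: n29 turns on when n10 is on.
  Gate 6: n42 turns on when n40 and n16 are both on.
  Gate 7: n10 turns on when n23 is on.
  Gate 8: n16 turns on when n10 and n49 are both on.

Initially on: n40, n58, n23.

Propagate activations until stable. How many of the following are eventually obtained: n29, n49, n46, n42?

Gate 7: n23 on → n10 on.
Gate 5: n10 on → n29 on.
n29 is on, so n42 turns on (Gate 4).
n29: reached.
n49 would need n46 (Gate 2), but n46 never turns on.
No rule produces n46, and it is not given.
n42: reached.
Reached: n29 and n42 — 2 of the 4.

2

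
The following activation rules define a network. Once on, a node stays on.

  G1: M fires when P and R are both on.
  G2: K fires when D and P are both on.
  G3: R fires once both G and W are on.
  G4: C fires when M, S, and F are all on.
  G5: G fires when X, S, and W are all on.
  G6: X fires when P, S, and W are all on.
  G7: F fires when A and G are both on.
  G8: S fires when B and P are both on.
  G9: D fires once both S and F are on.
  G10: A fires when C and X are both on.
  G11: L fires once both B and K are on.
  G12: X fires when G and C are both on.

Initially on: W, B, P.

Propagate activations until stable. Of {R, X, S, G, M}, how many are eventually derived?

B and P are on, so S fires (G8).
P, S, and W are on, so X fires (G6).
X, S, and W are on, so G fires (G5).
G3: G and W on → R on.
P and R are on, so M fires (G1).
R: reached.
X: reached.
S: reached.
G: reached.
M: reached.
All 5 are reached.

5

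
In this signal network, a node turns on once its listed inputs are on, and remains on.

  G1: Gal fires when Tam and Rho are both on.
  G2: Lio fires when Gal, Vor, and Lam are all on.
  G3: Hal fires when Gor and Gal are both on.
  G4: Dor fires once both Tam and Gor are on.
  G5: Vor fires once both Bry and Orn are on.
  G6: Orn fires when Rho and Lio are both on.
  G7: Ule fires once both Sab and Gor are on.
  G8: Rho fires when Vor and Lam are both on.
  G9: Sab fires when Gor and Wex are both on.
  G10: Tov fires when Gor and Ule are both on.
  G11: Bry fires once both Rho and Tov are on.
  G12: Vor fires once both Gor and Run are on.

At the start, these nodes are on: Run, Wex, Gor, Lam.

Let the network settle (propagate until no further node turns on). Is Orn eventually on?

Orn would need Rho and Lio (G6), but Lio never turns on.

No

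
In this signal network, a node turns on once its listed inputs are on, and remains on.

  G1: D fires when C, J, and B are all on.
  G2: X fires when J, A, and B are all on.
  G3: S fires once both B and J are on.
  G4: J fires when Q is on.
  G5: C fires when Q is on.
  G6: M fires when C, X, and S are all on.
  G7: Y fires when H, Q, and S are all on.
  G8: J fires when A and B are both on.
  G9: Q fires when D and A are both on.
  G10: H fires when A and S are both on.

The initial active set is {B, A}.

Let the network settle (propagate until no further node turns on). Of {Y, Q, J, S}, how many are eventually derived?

A and B are on, so J fires (G8).
B and J are on, so S fires (G3).
Y would need H, Q, and S (G7), but Q never turns on.
Q would need D and A (G9), but D never turns on.
J: reached.
S: reached.
Reached: J and S — 2 of the 4.

2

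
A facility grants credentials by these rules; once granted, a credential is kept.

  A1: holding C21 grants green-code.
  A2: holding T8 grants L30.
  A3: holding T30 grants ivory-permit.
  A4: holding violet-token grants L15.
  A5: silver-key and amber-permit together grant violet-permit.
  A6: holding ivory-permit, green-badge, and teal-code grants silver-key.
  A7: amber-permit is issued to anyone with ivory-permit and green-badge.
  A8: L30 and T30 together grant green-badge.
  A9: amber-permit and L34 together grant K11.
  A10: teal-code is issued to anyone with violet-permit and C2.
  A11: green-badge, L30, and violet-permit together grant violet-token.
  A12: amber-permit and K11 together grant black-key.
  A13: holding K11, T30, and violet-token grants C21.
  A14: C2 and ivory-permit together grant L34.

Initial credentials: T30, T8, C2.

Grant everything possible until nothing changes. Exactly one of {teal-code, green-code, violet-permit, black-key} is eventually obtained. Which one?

Holding T8 grants L30 (A2).
Holding T30 grants ivory-permit (A3).
Holding L30 and T30 grants green-badge (A8).
Holding C2 and ivory-permit grants L34 (A14).
Holding ivory-permit and green-badge grants amber-permit (A7).
Holding amber-permit and L34 grants K11 (A9).
Holding amber-permit and K11 grants black-key (A12).
violet-permit would need silver-key and amber-permit (A5), but silver-key is never granted. green-code would need C21 (A1), but C21 is never granted. teal-code would need violet-permit and C2 (A10), but violet-permit is never granted.

black-key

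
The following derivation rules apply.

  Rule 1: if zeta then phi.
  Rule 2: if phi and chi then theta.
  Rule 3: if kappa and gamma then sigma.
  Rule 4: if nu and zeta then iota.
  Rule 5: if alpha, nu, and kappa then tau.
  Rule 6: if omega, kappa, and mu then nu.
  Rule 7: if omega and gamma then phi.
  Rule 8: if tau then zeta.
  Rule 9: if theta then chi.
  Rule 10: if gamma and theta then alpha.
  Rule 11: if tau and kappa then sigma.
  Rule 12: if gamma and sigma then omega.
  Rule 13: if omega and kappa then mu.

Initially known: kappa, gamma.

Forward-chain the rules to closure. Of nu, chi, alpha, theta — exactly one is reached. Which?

kappa and gamma hold, so sigma follows (Rule 3).
gamma and sigma hold, so omega follows (Rule 12).
omega and kappa hold, so mu follows (Rule 13).
From omega, kappa, and mu, Rule 6 gives nu.
chi would need theta (Rule 9), but theta is never established. alpha would need gamma and theta (Rule 10), but theta is never established. theta would need phi and chi (Rule 2), but chi is never established.

nu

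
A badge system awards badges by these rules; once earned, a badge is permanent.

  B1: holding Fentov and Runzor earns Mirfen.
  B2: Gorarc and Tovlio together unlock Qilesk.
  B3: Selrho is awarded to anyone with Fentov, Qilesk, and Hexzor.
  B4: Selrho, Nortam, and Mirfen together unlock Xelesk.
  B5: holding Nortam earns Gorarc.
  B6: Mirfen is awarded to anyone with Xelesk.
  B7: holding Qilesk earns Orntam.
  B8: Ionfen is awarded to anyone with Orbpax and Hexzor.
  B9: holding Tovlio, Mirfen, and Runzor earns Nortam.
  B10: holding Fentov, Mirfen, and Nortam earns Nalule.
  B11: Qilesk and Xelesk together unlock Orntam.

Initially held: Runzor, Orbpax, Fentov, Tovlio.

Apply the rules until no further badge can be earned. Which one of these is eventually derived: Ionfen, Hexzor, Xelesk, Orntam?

With Fentov and Runzor, Mirfen is earned (B1).
With Tovlio, Mirfen, and Runzor, Nortam is earned (B9).
With Nortam, Gorarc is earned (B5).
With Gorarc and Tovlio, Qilesk is earned (B2).
With Qilesk, Orntam is earned (B7).
Xelesk would need Selrho, Nortam, and Mirfen (B4), but Selrho is never earned. Ionfen would need Orbpax and Hexzor (B8), but Hexzor is never earned. No rule produces Hexzor, and it is not given.

Orntam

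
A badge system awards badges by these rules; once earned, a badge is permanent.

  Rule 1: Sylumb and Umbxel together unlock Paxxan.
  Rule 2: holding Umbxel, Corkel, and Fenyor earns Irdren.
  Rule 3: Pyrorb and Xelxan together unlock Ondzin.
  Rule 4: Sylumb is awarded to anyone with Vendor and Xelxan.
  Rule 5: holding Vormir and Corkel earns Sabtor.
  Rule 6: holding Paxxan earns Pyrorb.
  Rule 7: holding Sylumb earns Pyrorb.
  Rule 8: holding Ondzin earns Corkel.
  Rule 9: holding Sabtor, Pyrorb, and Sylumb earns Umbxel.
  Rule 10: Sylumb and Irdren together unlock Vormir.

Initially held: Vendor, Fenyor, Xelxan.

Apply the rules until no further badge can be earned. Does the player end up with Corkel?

With Vendor and Xelxan, Sylumb is earned (Rule 4).
With Sylumb, Pyrorb is earned (Rule 7).
With Pyrorb and Xelxan, Ondzin is earned (Rule 3).
With Ondzin, Corkel is earned (Rule 8).

Yes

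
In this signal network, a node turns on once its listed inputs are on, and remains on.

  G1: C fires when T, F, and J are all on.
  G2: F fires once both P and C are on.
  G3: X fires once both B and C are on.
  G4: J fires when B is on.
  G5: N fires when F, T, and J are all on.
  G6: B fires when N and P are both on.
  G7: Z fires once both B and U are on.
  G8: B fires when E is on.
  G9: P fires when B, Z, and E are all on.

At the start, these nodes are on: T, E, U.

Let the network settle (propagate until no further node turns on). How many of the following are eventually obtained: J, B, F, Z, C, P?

E is on, so B fires (G8).
B and U are on, so Z fires (G7).
B is on, so J fires (G4).
B, Z, and E are on, so P fires (G9).
J: reached.
B: reached.
F would need P and C (G2), but C never turns on.
Z: reached.
C would need T, F, and J (G1), but F never turns on.
P: reached.
Reached: J, B, Z, and P — 4 of the 6.

4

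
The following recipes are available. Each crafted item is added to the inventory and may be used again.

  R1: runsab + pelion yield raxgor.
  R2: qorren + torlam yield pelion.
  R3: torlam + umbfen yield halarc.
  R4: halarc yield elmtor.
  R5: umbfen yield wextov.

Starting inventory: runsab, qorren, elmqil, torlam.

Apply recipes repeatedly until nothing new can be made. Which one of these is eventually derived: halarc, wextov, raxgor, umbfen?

Using R2, qorren and torlam make pelion.
runsab + pelion → raxgor (R1).
halarc would need torlam and umbfen (R3), but umbfen is never obtained. wextov would need umbfen (R5), but umbfen is never obtained. No rule produces umbfen, and it is not given.

raxgor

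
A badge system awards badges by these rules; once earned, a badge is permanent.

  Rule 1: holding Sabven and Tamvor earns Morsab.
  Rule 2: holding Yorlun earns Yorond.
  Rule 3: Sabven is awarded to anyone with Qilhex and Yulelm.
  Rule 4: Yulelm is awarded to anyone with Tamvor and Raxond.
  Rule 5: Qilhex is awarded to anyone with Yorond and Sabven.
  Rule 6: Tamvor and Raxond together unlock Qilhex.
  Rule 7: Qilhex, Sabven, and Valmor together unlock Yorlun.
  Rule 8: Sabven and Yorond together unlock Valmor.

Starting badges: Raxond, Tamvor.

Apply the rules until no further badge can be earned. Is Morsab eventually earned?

With Tamvor and Raxond, Yulelm is earned (Rule 4).
With Tamvor and Raxond, Qilhex is earned (Rule 6).
With Qilhex and Yulelm, Sabven is earned (Rule 3).
With Sabven and Tamvor, Morsab is earned (Rule 1).

Yes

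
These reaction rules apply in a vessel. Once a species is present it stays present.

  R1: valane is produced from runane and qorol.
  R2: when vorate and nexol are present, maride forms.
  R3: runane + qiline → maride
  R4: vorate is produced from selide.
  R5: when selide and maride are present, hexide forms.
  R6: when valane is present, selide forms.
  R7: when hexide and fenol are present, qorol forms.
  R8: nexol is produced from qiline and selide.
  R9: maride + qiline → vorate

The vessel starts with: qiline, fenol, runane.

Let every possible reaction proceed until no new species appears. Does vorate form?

Yes

runane and qiline present → maride forms (R3).
maride and qiline present → vorate forms (R9).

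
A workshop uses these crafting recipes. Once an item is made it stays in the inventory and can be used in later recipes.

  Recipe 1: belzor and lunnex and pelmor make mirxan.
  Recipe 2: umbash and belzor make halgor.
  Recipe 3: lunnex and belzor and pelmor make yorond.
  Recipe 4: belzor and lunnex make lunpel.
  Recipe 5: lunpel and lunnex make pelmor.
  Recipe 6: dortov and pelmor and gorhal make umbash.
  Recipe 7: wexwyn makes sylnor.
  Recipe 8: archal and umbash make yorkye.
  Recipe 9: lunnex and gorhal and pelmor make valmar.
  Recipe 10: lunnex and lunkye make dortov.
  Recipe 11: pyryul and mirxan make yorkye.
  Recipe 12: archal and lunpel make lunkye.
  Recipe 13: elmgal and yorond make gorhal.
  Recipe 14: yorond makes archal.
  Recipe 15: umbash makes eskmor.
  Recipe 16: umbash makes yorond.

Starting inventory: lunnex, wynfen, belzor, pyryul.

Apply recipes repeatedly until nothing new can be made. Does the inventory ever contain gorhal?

No

gorhal would need elmgal and yorond (Recipe 13), but elmgal is never obtained.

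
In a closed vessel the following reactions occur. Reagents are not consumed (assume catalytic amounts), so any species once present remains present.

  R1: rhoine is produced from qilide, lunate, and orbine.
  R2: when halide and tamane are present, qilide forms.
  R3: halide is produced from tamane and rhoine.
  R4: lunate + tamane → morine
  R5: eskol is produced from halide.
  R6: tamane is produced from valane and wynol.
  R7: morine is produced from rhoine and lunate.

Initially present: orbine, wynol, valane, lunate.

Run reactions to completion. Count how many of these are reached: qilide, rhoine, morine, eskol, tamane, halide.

2

valane and wynol present → tamane forms (R6).
lunate and tamane present → morine forms (R4).
qilide would need halide and tamane (R2), but halide never forms.
rhoine would need qilide, lunate, and orbine (R1), but qilide never forms.
morine: reached.
eskol would need halide (R5), but halide never forms.
tamane: reached.
halide would need tamane and rhoine (R3), but rhoine never forms.
Reached: morine and tamane — 2 of the 6.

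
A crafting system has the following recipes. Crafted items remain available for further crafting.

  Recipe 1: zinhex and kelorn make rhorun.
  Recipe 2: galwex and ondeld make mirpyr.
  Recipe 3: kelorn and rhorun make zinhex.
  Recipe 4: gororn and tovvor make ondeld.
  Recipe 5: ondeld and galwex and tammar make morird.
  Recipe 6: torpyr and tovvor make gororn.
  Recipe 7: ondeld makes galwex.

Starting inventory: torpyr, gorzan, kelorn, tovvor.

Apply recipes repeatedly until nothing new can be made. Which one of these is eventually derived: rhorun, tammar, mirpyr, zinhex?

mirpyr

Using Recipe 6, torpyr and tovvor make gororn.
gororn and tovvor → ondeld (Recipe 4).
ondeld → galwex (Recipe 7).
Using Recipe 2, galwex and ondeld make mirpyr.
No rule produces tammar, and it is not given. zinhex would need kelorn and rhorun (Recipe 3), but rhorun is never obtained. rhorun would need zinhex and kelorn (Recipe 1), but zinhex is never obtained.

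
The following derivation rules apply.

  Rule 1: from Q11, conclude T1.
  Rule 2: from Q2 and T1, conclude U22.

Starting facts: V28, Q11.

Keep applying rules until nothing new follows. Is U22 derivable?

No

U22 would need Q2 and T1 (Rule 2), but Q2 is never established.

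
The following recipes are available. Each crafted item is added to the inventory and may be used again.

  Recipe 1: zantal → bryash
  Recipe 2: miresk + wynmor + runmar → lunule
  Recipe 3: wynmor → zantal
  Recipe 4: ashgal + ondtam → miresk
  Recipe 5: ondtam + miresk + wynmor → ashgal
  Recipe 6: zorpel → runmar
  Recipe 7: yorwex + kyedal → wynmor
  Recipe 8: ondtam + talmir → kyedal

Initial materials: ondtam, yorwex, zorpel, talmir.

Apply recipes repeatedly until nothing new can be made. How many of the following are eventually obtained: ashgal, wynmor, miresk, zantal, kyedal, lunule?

3

Using Recipe 8, ondtam and talmir make kyedal.
yorwex + kyedal → wynmor (Recipe 7).
Using Recipe 3, wynmor makes zantal.
ashgal would need ondtam, miresk, and wynmor (Recipe 5), but miresk is never obtained.
wynmor: reached.
miresk would need ashgal and ondtam (Recipe 4), but ashgal is never obtained.
zantal: reached.
kyedal: reached.
lunule would need miresk, wynmor, and runmar (Recipe 2), but miresk is never obtained.
Reached: wynmor, zantal, and kyedal — 3 of the 6.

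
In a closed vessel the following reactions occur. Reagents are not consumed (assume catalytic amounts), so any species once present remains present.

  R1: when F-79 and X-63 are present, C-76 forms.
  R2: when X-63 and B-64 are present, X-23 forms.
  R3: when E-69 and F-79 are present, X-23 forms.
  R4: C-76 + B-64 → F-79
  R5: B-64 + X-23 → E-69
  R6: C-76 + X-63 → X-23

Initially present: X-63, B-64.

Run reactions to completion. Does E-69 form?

X-63 and B-64 present → X-23 forms (R2).
B-64 and X-23 present → E-69 forms (R5).

Yes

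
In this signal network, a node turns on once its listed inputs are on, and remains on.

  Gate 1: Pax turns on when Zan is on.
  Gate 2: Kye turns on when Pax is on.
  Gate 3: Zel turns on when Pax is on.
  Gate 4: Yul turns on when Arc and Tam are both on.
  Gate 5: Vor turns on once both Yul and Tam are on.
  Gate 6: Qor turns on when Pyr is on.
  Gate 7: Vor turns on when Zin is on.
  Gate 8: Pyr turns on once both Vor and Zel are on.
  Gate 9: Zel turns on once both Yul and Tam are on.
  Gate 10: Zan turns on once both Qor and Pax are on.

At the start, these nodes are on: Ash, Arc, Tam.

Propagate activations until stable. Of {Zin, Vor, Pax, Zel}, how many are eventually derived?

Arc and Tam are on, so Yul turns on (Gate 4).
Yul and Tam are on, so Zel turns on (Gate 9).
Gate 5: Yul and Tam on → Vor on.
No rule produces Zin, and it is not given.
Vor: reached.
Pax would need Zan (Gate 1), but Zan never turns on.
Zel: reached.
Reached: Vor and Zel — 2 of the 4.

2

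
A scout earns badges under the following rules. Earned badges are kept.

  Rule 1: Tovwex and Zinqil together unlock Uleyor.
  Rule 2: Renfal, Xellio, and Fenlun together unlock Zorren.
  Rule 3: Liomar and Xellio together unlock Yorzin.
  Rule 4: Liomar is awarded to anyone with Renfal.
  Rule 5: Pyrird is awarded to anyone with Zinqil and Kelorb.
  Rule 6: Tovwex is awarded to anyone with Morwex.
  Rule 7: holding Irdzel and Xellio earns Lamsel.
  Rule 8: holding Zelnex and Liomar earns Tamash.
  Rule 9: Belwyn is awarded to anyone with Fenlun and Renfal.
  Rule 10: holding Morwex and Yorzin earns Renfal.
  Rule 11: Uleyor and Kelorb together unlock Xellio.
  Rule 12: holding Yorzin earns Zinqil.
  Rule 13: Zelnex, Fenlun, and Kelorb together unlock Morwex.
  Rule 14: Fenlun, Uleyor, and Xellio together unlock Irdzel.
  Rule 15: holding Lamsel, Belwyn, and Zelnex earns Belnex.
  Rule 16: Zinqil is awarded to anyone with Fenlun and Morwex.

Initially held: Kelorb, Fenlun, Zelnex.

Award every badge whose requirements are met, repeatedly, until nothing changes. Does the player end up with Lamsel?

With Zelnex, Fenlun, and Kelorb, Morwex is earned (Rule 13).
With Fenlun and Morwex, Zinqil is earned (Rule 16).
With Morwex, Tovwex is earned (Rule 6).
With Tovwex and Zinqil, Uleyor is earned (Rule 1).
With Uleyor and Kelorb, Xellio is earned (Rule 11).
With Fenlun, Uleyor, and Xellio, Irdzel is earned (Rule 14).
With Irdzel and Xellio, Lamsel is earned (Rule 7).

Yes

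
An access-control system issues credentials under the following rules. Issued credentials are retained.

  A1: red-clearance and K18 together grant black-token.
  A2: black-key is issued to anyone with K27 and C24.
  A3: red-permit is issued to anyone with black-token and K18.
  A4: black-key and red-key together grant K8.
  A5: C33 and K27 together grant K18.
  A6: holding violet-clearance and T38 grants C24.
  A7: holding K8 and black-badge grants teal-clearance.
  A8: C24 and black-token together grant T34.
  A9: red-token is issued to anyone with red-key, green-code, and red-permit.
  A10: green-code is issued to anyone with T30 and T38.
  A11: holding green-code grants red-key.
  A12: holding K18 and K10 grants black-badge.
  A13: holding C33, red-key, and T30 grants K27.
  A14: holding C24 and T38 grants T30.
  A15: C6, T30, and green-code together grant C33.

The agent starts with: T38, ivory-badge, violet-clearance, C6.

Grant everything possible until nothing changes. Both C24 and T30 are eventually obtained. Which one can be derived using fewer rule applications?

C24

C24: Holding violet-clearance and T38 grants C24 (A6). [1 rule application]
T30: Holding violet-clearance and T38 grants C24 (A6). Holding C24 and T38 grants T30 (A14). [2 rule applications]
C24 needs fewer.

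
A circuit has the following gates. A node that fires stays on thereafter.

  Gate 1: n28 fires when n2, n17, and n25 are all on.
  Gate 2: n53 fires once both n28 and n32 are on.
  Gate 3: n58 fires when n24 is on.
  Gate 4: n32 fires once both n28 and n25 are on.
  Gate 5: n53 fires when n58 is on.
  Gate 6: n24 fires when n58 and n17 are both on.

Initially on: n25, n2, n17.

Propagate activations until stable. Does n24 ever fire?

No

n24 would need n58 and n17 (Gate 6), but n58 never turns on.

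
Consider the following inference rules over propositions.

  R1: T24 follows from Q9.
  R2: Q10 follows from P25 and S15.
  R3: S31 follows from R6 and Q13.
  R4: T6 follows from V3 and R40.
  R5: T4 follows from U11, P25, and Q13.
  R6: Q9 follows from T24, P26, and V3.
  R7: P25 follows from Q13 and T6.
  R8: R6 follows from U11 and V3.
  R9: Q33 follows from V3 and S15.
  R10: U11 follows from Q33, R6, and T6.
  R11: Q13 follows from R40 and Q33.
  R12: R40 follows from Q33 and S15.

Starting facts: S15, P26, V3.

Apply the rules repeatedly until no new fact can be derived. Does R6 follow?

No

R6 would need U11 and V3 (R8), but U11 is never established.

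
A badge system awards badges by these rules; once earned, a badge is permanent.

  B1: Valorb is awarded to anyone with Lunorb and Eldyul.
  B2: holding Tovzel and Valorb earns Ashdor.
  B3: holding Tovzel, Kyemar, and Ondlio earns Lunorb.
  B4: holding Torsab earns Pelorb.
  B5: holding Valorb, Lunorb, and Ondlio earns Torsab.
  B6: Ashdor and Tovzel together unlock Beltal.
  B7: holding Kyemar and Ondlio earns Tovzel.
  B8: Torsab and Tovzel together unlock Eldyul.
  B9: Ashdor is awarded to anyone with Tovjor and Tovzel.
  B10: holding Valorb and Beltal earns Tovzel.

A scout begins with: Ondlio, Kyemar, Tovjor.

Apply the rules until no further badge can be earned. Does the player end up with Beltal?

Yes

With Kyemar and Ondlio, Tovzel is earned (B7).
With Tovjor and Tovzel, Ashdor is earned (B9).
With Ashdor and Tovzel, Beltal is earned (B6).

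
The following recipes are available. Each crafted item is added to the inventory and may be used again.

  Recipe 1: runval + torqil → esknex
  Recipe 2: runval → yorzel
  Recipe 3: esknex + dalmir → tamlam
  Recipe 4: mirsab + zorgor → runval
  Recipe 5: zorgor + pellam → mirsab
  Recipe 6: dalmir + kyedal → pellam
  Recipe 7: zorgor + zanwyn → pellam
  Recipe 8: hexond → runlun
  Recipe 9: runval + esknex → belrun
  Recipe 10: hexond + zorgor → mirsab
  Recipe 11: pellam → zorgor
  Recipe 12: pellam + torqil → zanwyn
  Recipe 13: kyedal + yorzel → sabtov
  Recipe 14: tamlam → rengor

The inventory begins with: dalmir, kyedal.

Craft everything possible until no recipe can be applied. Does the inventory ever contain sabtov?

Yes

Using Recipe 6, dalmir and kyedal make pellam.
Using Recipe 11, pellam makes zorgor.
Using Recipe 5, zorgor and pellam make mirsab.
mirsab + zorgor → runval (Recipe 4).
runval → yorzel (Recipe 2).
kyedal + yorzel → sabtov (Recipe 13).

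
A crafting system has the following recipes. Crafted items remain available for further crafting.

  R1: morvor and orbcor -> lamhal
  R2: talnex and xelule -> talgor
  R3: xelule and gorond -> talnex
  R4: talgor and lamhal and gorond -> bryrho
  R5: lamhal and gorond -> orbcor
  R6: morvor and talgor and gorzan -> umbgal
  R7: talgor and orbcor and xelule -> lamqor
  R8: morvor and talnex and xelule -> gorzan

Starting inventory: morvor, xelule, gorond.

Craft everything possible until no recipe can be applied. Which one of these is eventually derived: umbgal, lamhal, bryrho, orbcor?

xelule and gorond -> talnex (R3).
morvor and talnex and xelule -> gorzan (R8).
Using R2, talnex and xelule make talgor.
Using R6, morvor, talgor, and gorzan make umbgal.
orbcor would need lamhal and gorond (R5), but lamhal is never obtained. bryrho would need talgor, lamhal, and gorond (R4), but lamhal is never obtained. lamhal would need morvor and orbcor (R1), but orbcor is never obtained.

umbgal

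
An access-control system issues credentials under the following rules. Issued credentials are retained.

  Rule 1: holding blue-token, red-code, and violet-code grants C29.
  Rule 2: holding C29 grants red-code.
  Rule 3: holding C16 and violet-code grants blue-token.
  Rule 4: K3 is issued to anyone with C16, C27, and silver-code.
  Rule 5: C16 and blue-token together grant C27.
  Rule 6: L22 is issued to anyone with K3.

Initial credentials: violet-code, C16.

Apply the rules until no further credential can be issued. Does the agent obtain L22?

No

L22 would need K3 (Rule 6), but K3 is never granted.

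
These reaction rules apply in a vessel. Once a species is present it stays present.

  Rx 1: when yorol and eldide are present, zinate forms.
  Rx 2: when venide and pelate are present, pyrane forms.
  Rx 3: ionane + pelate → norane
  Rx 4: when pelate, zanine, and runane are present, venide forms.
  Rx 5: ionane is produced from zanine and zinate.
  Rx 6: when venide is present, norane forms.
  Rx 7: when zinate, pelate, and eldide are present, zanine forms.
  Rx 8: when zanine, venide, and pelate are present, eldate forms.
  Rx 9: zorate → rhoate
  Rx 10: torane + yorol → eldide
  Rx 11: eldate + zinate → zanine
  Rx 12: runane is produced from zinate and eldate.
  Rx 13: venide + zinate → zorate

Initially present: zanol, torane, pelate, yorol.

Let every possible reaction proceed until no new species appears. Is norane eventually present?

torane and yorol present → eldide forms (Rx 10).
yorol and eldide present → zinate forms (Rx 1).
zinate, pelate, and eldide present → zanine forms (Rx 7).
zanine and zinate present → ionane forms (Rx 5).
ionane and pelate present → norane forms (Rx 3).

Yes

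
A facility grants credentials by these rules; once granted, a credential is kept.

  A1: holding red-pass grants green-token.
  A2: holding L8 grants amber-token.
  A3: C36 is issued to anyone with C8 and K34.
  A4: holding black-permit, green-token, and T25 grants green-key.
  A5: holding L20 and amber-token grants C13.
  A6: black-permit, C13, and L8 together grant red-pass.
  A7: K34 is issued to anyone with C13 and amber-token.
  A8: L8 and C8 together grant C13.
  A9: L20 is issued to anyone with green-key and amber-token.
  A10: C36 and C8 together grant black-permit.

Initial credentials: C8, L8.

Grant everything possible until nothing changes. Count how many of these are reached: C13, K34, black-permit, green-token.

Holding L8 grants amber-token (A2).
Holding L8 and C8 grants C13 (A8).
Holding C13 and amber-token grants K34 (A7).
Holding C8 and K34 grants C36 (A3).
Holding C36 and C8 grants black-permit (A10).
Holding black-permit, C13, and L8 grants red-pass (A6).
Holding red-pass grants green-token (A1).
C13: reached.
K34: reached.
black-permit: reached.
green-token: reached.
All 4 are reached.

4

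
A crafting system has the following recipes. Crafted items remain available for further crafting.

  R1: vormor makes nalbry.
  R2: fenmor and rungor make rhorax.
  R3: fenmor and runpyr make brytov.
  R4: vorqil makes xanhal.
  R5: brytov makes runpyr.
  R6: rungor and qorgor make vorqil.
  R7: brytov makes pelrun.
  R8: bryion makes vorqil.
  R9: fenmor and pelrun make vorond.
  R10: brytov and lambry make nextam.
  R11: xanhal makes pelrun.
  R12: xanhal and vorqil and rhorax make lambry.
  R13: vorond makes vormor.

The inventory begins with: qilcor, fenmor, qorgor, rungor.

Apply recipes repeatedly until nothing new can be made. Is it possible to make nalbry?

Yes

Using R6, rungor and qorgor make vorqil.
Using R4, vorqil makes xanhal.
xanhal → pelrun (R11).
fenmor and pelrun → vorond (R9).
Using R13, vorond makes vormor.
vormor → nalbry (R1).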